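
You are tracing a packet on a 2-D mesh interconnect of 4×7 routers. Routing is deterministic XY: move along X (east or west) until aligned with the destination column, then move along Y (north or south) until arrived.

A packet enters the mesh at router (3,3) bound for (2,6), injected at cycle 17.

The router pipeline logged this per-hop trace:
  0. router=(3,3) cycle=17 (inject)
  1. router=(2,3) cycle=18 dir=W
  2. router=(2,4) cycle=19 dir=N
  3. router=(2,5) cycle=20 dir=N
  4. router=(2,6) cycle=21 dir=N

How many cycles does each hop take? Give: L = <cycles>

L = 1

From hop 0 (17) to hop 1 (18): +1 cycles.
That increment is L by definition: L = 1.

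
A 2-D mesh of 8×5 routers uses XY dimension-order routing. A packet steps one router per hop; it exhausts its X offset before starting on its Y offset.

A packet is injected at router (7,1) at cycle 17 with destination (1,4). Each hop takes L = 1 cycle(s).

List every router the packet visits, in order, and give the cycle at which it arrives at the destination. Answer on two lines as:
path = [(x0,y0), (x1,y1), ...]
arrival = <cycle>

path = [(7,1), (6,1), (5,1), (4,1), (3,1), (2,1), (1,1), (1,2), (1,3), (1,4)]
arrival = 26

#0 — 7,1 | c17
#1 — 6,1 | c18 | W
#2 — 5,1 | c19 | W
#3 — 4,1 | c20 | W
#4 — 3,1 | c21 | W
#5 — 2,1 | c22 | W
#6 — 1,1 | c23 | W
#7 — 1,2 | c24 | N
#8 — 1,3 | c25 | N
#9 — 1,4 | c26 | N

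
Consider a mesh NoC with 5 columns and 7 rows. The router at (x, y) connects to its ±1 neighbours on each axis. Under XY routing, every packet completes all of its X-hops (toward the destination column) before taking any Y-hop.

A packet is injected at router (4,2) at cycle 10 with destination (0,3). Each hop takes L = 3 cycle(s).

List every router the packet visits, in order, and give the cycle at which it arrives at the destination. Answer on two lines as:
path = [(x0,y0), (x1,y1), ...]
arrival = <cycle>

path = [(4,2), (3,2), (2,2), (1,2), (0,2), (0,3)]
arrival = 25

hop 0: (4,2) @ cyc 10
hop 1: (3,2) @ cyc 13  [W]
hop 2: (2,2) @ cyc 16  [W]
hop 3: (1,2) @ cyc 19  [W]
hop 4: (0,2) @ cyc 22  [W]
hop 5: (0,3) @ cyc 25  [N]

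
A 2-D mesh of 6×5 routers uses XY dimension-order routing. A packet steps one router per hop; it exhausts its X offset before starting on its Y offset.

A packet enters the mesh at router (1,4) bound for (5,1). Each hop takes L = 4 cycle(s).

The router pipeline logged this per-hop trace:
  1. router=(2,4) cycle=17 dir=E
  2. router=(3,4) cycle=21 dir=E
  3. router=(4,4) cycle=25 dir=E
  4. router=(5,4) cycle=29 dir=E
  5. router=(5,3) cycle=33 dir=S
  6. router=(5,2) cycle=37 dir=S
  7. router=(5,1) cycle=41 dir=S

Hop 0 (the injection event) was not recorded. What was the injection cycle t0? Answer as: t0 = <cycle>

Hop 1 reached at cycle 17; hop k is at t0 + k·L.
Subtract one hop: t0 = 17 − 4 = 13.

t0 = 13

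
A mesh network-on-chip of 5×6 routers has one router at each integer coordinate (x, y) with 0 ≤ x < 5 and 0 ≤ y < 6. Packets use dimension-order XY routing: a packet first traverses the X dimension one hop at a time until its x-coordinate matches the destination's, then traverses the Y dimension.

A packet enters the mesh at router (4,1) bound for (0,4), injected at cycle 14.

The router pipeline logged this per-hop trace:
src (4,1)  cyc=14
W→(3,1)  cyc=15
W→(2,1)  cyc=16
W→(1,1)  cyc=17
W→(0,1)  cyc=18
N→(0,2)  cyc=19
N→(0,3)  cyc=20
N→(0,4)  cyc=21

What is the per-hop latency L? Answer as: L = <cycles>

Δcyc across hop 0→1: 15 − 14 = 1.
That increment is L by definition: L = 1.

L = 1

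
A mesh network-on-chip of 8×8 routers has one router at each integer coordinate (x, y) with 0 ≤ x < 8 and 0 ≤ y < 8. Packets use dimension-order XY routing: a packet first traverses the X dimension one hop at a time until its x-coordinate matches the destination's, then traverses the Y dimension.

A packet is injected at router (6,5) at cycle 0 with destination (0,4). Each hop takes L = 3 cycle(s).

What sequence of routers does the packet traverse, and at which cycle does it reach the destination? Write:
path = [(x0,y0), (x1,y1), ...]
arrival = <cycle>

t=0: at (6,5)
t=3: at (5,5) after W
t=6: at (4,5) after W
t=9: at (3,5) after W
t=12: at (2,5) after W
t=15: at (1,5) after W
t=18: at (0,5) after W
t=21: at (0,4) after S

path = [(6,5), (5,5), (4,5), (3,5), (2,5), (1,5), (0,5), (0,4)]
arrival = 21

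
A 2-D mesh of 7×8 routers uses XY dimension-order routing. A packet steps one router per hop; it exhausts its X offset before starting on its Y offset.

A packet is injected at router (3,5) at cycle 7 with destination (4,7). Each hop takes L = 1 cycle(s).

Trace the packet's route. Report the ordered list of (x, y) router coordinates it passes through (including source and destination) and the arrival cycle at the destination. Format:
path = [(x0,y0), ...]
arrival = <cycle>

t=7: at (3,5)
t=8: at (4,5) after E
t=9: at (4,6) after N
t=10: at (4,7) after N

path = [(3,5), (4,5), (4,6), (4,7)]
arrival = 10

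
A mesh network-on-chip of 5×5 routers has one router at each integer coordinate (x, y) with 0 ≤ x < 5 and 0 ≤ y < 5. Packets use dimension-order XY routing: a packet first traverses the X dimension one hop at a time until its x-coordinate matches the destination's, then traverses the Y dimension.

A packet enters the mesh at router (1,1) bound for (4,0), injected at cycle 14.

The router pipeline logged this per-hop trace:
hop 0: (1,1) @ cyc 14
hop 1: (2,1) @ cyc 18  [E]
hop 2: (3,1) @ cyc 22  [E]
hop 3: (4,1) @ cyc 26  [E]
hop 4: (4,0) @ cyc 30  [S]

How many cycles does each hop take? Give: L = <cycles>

Between hops 0 and 1 the cycle counter advances 18 − 14 = 4.
Per-hop latency L = Δcyc = 4.

L = 4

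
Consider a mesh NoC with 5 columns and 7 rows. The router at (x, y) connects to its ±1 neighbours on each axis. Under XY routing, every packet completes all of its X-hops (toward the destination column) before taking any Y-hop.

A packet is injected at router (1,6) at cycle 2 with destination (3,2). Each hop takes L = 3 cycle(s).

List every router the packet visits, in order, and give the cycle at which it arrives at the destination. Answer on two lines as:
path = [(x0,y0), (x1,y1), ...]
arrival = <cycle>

hop 0: (1,6) @ cyc 2
hop 1: (2,6) @ cyc 5  [E]
hop 2: (3,6) @ cyc 8  [E]
hop 3: (3,5) @ cyc 11  [S]
hop 4: (3,4) @ cyc 14  [S]
hop 5: (3,3) @ cyc 17  [S]
hop 6: (3,2) @ cyc 20  [S]

path = [(1,6), (2,6), (3,6), (3,5), (3,4), (3,3), (3,2)]
arrival = 20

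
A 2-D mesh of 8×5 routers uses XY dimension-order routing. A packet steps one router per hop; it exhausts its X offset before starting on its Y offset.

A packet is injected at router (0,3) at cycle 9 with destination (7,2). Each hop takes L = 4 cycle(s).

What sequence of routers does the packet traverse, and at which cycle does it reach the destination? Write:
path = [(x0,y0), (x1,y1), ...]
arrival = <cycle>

t=9: at (0,3)
t=13: at (1,3) after E
t=17: at (2,3) after E
t=21: at (3,3) after E
t=25: at (4,3) after E
t=29: at (5,3) after E
t=33: at (6,3) after E
t=37: at (7,3) after E
t=41: at (7,2) after S

path = [(0,3), (1,3), (2,3), (3,3), (4,3), (5,3), (6,3), (7,3), (7,2)]
arrival = 41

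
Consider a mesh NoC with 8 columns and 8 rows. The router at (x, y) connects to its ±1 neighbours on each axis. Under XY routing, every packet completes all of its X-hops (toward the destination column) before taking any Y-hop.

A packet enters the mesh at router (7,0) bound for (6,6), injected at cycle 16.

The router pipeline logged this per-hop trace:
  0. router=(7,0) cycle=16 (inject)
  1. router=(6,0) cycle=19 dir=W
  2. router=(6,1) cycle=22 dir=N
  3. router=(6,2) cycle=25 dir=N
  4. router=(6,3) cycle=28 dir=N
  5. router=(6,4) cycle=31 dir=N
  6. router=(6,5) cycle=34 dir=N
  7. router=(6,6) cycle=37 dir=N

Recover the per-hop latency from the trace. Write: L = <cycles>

L = 3

Δcyc across hop 0→1: 19 − 16 = 3.
One hop costs L cycles, so L = 3.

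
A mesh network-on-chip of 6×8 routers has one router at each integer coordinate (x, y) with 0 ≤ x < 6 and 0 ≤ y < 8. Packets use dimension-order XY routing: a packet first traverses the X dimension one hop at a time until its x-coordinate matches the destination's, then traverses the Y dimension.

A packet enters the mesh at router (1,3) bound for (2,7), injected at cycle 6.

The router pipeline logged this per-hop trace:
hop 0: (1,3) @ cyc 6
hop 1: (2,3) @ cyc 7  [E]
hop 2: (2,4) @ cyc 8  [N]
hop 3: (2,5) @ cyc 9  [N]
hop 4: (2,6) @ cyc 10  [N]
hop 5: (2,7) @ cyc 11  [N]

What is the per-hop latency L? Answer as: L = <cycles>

Between hops 0 and 1 the cycle counter advances 7 − 6 = 1.
That increment is L by definition: L = 1.

L = 1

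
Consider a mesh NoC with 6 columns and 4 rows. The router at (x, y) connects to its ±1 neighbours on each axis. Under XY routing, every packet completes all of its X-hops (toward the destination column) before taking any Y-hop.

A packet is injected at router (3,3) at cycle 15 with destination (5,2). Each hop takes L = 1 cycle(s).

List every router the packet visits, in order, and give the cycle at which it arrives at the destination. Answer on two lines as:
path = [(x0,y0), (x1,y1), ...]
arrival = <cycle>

#0 — 3,3 | c15
#1 — 4,3 | c16 | E
#2 — 5,3 | c17 | E
#3 — 5,2 | c18 | S

path = [(3,3), (4,3), (5,3), (5,2)]
arrival = 18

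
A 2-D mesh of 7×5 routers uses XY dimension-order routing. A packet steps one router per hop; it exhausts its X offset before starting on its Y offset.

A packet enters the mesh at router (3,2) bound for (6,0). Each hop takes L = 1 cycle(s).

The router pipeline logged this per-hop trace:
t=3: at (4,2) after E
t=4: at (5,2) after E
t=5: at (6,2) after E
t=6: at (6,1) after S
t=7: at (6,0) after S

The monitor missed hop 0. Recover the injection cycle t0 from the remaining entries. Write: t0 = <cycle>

t0 = 2

The first recorded entry is hop 1 at cycle 3.
So t0 = 3 − 1·1 = 2.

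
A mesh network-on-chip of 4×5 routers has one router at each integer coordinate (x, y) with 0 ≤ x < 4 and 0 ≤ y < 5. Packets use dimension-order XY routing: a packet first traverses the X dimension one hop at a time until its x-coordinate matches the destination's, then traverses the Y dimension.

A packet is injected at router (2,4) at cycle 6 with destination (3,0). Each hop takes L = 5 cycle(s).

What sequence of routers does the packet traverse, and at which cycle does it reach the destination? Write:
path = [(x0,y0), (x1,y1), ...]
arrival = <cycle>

path = [(2,4), (3,4), (3,3), (3,2), (3,1), (3,0)]
arrival = 31

  0. router=(2,4) cycle=6 (inject)
  1. router=(3,4) cycle=11 dir=E
  2. router=(3,3) cycle=16 dir=S
  3. router=(3,2) cycle=21 dir=S
  4. router=(3,1) cycle=26 dir=S
  5. router=(3,0) cycle=31 dir=S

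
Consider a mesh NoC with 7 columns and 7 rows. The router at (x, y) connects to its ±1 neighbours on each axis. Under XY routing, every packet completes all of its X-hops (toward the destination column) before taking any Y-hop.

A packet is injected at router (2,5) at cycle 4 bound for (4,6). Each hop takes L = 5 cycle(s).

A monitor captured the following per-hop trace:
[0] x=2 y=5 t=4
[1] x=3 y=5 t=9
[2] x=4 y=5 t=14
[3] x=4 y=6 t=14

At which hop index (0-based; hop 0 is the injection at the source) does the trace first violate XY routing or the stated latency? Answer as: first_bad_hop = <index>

[1] (+1,+0) / 5c ⇒ ok
[2] (+1,+0) / 5c ⇒ ok
[3] (+0,+1) / 0c ⇒ BAD: Δcyc=0≠L

first_bad_hop = 3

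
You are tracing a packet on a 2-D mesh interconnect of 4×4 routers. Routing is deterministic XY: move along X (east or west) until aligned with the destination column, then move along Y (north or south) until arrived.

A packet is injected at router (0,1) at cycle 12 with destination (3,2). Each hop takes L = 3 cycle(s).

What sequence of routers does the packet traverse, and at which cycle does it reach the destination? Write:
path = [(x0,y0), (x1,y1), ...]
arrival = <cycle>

src (0,1)  cyc=12
E→(1,1)  cyc=15
E→(2,1)  cyc=18
E→(3,1)  cyc=21
N→(3,2)  cyc=24

path = [(0,1), (1,1), (2,1), (3,1), (3,2)]
arrival = 24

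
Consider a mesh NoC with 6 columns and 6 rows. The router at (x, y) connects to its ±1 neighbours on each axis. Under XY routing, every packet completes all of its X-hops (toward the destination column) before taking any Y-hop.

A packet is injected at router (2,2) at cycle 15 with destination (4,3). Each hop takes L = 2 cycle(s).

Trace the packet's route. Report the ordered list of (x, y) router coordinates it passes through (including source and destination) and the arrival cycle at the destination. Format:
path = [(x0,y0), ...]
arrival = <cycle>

path = [(2,2), (3,2), (4,2), (4,3)]
arrival = 21

[0] x=2 y=2 t=15
[1] x=3 y=2 t=17 →E
[2] x=4 y=2 t=19 →E
[3] x=4 y=3 t=21 →N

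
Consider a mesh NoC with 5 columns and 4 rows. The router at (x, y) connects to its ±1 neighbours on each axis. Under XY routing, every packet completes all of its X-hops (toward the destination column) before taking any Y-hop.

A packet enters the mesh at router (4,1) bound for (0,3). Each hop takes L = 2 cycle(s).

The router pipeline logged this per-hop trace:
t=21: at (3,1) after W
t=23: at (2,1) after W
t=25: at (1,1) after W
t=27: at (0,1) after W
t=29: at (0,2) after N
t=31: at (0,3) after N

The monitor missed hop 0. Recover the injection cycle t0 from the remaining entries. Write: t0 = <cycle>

t0 = 19

At hop 1 the cycle is 21; in general cyc_k = t0 + kL.
Subtract one hop: t0 = 21 − 2 = 19.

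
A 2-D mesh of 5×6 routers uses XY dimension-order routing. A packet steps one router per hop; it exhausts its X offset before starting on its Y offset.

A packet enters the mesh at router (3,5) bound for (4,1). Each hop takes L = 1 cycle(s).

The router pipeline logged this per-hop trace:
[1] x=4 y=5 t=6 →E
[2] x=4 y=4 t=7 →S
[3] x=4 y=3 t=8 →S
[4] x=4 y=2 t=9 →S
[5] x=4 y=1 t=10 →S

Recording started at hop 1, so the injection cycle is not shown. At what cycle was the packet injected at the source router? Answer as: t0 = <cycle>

Hop 1 reached at cycle 6; hop k is at t0 + k·L.
Therefore t0 = 6 − L = 5.

t0 = 5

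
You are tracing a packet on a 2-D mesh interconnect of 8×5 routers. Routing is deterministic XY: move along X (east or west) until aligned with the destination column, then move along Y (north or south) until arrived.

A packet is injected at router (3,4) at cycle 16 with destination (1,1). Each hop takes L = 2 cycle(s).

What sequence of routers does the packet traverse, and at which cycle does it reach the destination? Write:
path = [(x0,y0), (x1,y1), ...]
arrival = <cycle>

  0. router=(3,4) cycle=16 (inject)
  1. router=(2,4) cycle=18 dir=W
  2. router=(1,4) cycle=20 dir=W
  3. router=(1,3) cycle=22 dir=S
  4. router=(1,2) cycle=24 dir=S
  5. router=(1,1) cycle=26 dir=S

path = [(3,4), (2,4), (1,4), (1,3), (1,2), (1,1)]
arrival = 26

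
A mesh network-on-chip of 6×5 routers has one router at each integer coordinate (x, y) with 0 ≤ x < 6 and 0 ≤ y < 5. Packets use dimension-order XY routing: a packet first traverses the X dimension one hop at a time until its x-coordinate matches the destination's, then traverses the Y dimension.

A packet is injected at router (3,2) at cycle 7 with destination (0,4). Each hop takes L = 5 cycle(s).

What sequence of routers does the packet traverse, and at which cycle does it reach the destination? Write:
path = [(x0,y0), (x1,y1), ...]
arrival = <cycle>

[0] x=3 y=2 t=7
[1] x=2 y=2 t=12 →W
[2] x=1 y=2 t=17 →W
[3] x=0 y=2 t=22 →W
[4] x=0 y=3 t=27 →N
[5] x=0 y=4 t=32 →N

path = [(3,2), (2,2), (1,2), (0,2), (0,3), (0,4)]
arrival = 32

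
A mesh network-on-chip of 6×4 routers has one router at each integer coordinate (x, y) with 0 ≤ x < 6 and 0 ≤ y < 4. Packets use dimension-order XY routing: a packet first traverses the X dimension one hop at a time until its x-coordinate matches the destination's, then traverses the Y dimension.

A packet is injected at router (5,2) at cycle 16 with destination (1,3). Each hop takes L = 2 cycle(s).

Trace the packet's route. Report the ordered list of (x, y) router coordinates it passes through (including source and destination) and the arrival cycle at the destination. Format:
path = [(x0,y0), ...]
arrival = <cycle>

  0. router=(5,2) cycle=16 (inject)
  1. router=(4,2) cycle=18 dir=W
  2. router=(3,2) cycle=20 dir=W
  3. router=(2,2) cycle=22 dir=W
  4. router=(1,2) cycle=24 dir=W
  5. router=(1,3) cycle=26 dir=N

path = [(5,2), (4,2), (3,2), (2,2), (1,2), (1,3)]
arrival = 26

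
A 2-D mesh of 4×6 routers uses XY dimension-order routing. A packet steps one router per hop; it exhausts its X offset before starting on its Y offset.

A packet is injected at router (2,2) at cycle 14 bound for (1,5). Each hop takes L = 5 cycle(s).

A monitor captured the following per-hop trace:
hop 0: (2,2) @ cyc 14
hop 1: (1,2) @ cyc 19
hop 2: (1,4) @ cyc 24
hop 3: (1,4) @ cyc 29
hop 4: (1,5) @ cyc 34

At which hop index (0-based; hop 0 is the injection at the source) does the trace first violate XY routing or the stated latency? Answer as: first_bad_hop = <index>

  1: Δx=-1 Δy=+0 Δt=5 [ok]
  2: Δx=+0 Δy=+2 Δt=5 [BAD: non-unit step]

first_bad_hop = 2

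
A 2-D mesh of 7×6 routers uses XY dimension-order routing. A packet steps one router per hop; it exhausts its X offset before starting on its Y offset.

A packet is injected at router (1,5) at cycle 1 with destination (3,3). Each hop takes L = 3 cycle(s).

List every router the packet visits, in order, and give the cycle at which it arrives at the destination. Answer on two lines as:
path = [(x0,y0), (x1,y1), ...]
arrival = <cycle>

path = [(1,5), (2,5), (3,5), (3,4), (3,3)]
arrival = 13

  0. router=(1,5) cycle=1 (inject)
  1. router=(2,5) cycle=4 dir=E
  2. router=(3,5) cycle=7 dir=E
  3. router=(3,4) cycle=10 dir=S
  4. router=(3,3) cycle=13 dir=S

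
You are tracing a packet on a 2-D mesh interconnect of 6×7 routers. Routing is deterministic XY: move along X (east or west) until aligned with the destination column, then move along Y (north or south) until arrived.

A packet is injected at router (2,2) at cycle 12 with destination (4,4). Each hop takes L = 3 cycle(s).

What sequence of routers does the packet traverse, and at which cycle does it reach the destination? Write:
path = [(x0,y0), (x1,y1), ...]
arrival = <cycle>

hop 0: (2,2) @ cyc 12
hop 1: (3,2) @ cyc 15  [E]
hop 2: (4,2) @ cyc 18  [E]
hop 3: (4,3) @ cyc 21  [N]
hop 4: (4,4) @ cyc 24  [N]

path = [(2,2), (3,2), (4,2), (4,3), (4,4)]
arrival = 24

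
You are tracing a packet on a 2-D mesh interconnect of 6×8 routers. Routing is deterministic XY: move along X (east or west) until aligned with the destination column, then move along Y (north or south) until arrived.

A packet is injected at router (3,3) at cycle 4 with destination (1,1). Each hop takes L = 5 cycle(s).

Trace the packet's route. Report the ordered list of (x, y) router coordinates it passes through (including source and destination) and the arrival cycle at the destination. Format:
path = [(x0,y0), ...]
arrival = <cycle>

path = [(3,3), (2,3), (1,3), (1,2), (1,1)]
arrival = 24

t=4: at (3,3)
t=9: at (2,3) after W
t=14: at (1,3) after W
t=19: at (1,2) after S
t=24: at (1,1) after S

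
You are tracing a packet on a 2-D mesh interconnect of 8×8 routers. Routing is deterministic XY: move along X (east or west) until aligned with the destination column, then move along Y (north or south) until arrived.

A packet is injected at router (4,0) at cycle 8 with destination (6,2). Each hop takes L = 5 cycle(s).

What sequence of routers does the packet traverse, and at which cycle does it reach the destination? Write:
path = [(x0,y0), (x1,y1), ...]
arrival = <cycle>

  0. router=(4,0) cycle=8 (inject)
  1. router=(5,0) cycle=13 dir=E
  2. router=(6,0) cycle=18 dir=E
  3. router=(6,1) cycle=23 dir=N
  4. router=(6,2) cycle=28 dir=N

path = [(4,0), (5,0), (6,0), (6,1), (6,2)]
arrival = 28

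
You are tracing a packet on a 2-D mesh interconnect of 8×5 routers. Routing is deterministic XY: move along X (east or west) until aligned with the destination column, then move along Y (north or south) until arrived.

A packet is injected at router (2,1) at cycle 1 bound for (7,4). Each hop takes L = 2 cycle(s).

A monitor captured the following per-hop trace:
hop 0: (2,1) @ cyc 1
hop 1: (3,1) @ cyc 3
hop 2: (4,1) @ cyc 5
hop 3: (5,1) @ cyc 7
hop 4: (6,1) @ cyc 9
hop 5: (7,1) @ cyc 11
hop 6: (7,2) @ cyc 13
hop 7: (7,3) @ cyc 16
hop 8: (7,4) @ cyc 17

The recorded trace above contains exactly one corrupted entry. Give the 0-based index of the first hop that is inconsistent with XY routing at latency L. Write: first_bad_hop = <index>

first_bad_hop = 7

  1: Δx=+1 Δy=+0 Δt=2 [ok]
  2: Δx=+1 Δy=+0 Δt=2 [ok]
  3: Δx=+1 Δy=+0 Δt=2 [ok]
  4: Δx=+1 Δy=+0 Δt=2 [ok]
  5: Δx=+1 Δy=+0 Δt=2 [ok]
  6: Δx=+0 Δy=+1 Δt=2 [ok]
  7: Δx=+0 Δy=+1 Δt=3 [BAD: Δcyc=3≠L]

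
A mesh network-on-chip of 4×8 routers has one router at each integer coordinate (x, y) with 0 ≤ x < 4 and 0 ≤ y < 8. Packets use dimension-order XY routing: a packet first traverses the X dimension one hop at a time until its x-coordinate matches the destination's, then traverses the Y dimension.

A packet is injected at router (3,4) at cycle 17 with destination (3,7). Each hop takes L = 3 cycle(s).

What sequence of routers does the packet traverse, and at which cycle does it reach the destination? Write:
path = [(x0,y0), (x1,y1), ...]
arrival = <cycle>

src (3,4)  cyc=17
N→(3,5)  cyc=20
N→(3,6)  cyc=23
N→(3,7)  cyc=26

path = [(3,4), (3,5), (3,6), (3,7)]
arrival = 26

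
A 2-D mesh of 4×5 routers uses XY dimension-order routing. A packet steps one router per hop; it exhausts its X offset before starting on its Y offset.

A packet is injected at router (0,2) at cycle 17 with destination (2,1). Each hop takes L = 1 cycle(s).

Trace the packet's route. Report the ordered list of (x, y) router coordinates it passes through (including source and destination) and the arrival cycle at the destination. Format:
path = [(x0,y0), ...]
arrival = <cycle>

path = [(0,2), (1,2), (2,2), (2,1)]
arrival = 20

src (0,2)  cyc=17
E→(1,2)  cyc=18
E→(2,2)  cyc=19
S→(2,1)  cyc=20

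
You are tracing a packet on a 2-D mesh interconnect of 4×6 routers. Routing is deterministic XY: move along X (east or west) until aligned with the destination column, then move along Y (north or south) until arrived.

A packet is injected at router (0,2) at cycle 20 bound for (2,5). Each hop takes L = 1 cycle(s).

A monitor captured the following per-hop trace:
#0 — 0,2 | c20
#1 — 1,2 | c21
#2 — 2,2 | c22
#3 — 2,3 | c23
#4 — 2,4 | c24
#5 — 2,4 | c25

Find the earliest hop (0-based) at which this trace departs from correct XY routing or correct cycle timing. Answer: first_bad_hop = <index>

first_bad_hop = 5

  1: Δx=+1 Δy=+0 Δt=1 [ok]
  2: Δx=+1 Δy=+0 Δt=1 [ok]
  3: Δx=+0 Δy=+1 Δt=1 [ok]
  4: Δx=+0 Δy=+1 Δt=1 [ok]
  5: Δx=+0 Δy=+0 Δt=1 [BAD: non-unit step]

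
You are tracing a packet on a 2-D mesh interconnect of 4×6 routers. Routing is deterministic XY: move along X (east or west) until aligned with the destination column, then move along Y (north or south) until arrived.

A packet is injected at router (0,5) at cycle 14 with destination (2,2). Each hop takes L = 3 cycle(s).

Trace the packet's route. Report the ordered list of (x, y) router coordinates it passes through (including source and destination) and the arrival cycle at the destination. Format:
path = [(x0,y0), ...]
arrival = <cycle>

t=14: at (0,5)
t=17: at (1,5) after E
t=20: at (2,5) after E
t=23: at (2,4) after S
t=26: at (2,3) after S
t=29: at (2,2) after S

path = [(0,5), (1,5), (2,5), (2,4), (2,3), (2,2)]
arrival = 29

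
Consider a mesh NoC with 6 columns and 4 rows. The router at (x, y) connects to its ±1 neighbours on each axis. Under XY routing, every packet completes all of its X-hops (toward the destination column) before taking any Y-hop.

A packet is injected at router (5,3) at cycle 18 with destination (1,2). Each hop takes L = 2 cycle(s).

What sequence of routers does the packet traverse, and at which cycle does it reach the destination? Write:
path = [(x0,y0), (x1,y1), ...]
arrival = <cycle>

src (5,3)  cyc=18
W→(4,3)  cyc=20
W→(3,3)  cyc=22
W→(2,3)  cyc=24
W→(1,3)  cyc=26
S→(1,2)  cyc=28

path = [(5,3), (4,3), (3,3), (2,3), (1,3), (1,2)]
arrival = 28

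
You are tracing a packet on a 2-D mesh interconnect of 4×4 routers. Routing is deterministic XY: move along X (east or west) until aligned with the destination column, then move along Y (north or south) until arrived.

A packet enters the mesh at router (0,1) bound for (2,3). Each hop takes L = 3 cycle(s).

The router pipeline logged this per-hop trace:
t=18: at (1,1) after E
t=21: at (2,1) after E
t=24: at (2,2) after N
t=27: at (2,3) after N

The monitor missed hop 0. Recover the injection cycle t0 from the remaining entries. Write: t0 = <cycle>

t0 = 15

The first recorded entry is hop 1 at cycle 18.
So t0 = 18 − 1·3 = 15.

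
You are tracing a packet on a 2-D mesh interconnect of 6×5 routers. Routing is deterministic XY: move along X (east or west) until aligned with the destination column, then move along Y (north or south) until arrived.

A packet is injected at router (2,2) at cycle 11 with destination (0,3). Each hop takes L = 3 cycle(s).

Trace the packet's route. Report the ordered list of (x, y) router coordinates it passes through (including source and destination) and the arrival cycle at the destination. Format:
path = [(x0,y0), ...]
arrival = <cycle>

path = [(2,2), (1,2), (0,2), (0,3)]
arrival = 20

  0. router=(2,2) cycle=11 (inject)
  1. router=(1,2) cycle=14 dir=W
  2. router=(0,2) cycle=17 dir=W
  3. router=(0,3) cycle=20 dir=N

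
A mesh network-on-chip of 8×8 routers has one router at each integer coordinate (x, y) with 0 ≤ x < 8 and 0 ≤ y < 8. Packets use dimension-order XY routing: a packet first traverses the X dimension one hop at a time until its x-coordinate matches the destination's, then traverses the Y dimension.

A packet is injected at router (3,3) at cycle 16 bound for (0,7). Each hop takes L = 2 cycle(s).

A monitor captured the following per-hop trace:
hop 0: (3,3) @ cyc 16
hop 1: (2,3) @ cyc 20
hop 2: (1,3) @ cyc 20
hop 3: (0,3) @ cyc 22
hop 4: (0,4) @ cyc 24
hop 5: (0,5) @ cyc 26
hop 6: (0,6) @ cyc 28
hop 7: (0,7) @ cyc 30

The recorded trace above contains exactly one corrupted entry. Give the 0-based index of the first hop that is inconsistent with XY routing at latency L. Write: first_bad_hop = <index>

check 1→ d=(-1,0) cyc+4: BAD: Δcyc=4≠L

first_bad_hop = 1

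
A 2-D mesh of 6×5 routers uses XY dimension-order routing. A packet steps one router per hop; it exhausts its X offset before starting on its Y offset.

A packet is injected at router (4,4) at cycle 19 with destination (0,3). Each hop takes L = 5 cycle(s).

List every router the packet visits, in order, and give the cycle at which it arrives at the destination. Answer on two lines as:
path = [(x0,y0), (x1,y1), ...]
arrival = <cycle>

t=19: at (4,4)
t=24: at (3,4) after W
t=29: at (2,4) after W
t=34: at (1,4) after W
t=39: at (0,4) after W
t=44: at (0,3) after S

path = [(4,4), (3,4), (2,4), (1,4), (0,4), (0,3)]
arrival = 44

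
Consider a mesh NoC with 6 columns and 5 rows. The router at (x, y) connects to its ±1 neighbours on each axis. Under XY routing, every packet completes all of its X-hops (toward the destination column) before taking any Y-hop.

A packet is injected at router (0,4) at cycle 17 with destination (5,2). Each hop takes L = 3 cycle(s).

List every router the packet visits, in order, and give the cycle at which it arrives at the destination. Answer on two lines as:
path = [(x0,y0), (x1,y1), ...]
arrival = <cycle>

  0. router=(0,4) cycle=17 (inject)
  1. router=(1,4) cycle=20 dir=E
  2. router=(2,4) cycle=23 dir=E
  3. router=(3,4) cycle=26 dir=E
  4. router=(4,4) cycle=29 dir=E
  5. router=(5,4) cycle=32 dir=E
  6. router=(5,3) cycle=35 dir=S
  7. router=(5,2) cycle=38 dir=S

path = [(0,4), (1,4), (2,4), (3,4), (4,4), (5,4), (5,3), (5,2)]
arrival = 38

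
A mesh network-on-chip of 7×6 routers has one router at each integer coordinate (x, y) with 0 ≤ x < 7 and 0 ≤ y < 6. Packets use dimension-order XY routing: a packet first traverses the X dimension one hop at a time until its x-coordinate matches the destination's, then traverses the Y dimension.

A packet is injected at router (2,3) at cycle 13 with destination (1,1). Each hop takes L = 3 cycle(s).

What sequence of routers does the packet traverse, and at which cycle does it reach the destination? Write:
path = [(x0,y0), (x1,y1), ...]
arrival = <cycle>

[0] x=2 y=3 t=13
[1] x=1 y=3 t=16 →W
[2] x=1 y=2 t=19 →S
[3] x=1 y=1 t=22 →S

path = [(2,3), (1,3), (1,2), (1,1)]
arrival = 22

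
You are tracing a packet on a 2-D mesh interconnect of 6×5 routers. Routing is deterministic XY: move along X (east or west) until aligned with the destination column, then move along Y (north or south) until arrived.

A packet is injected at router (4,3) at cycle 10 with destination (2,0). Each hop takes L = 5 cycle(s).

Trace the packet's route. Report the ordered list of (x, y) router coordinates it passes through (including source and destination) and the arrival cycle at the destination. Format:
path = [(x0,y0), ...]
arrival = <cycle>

path = [(4,3), (3,3), (2,3), (2,2), (2,1), (2,0)]
arrival = 35

  0. router=(4,3) cycle=10 (inject)
  1. router=(3,3) cycle=15 dir=W
  2. router=(2,3) cycle=20 dir=W
  3. router=(2,2) cycle=25 dir=S
  4. router=(2,1) cycle=30 dir=S
  5. router=(2,0) cycle=35 dir=S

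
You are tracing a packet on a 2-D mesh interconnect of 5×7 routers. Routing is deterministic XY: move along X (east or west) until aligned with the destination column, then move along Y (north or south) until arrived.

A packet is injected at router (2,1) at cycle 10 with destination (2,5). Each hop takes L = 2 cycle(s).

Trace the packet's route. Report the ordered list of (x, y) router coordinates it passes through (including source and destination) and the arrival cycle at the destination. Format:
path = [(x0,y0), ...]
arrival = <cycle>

path = [(2,1), (2,2), (2,3), (2,4), (2,5)]
arrival = 18

t=10: at (2,1)
t=12: at (2,2) after N
t=14: at (2,3) after N
t=16: at (2,4) after N
t=18: at (2,5) after N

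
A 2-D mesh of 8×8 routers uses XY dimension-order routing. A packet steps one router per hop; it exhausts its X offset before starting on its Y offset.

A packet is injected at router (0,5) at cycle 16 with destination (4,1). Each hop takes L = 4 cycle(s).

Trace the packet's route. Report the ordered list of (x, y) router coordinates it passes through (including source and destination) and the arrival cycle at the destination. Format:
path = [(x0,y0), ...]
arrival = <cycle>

path = [(0,5), (1,5), (2,5), (3,5), (4,5), (4,4), (4,3), (4,2), (4,1)]
arrival = 48

src (0,5)  cyc=16
E→(1,5)  cyc=20
E→(2,5)  cyc=24
E→(3,5)  cyc=28
E→(4,5)  cyc=32
S→(4,4)  cyc=36
S→(4,3)  cyc=40
S→(4,2)  cyc=44
S→(4,1)  cyc=48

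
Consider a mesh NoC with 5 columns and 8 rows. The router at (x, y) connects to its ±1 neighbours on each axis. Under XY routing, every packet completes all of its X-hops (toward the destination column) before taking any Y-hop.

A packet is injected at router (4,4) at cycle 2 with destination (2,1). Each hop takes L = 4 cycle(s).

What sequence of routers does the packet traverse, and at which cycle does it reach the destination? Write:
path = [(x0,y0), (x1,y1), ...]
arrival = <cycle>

src (4,4)  cyc=2
W→(3,4)  cyc=6
W→(2,4)  cyc=10
S→(2,3)  cyc=14
S→(2,2)  cyc=18
S→(2,1)  cyc=22

path = [(4,4), (3,4), (2,4), (2,3), (2,2), (2,1)]
arrival = 22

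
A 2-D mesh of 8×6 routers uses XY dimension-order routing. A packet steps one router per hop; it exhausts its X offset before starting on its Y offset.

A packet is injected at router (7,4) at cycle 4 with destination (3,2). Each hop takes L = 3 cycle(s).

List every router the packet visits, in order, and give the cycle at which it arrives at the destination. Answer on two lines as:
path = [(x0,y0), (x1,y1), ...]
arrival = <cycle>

path = [(7,4), (6,4), (5,4), (4,4), (3,4), (3,3), (3,2)]
arrival = 22

hop 0: (7,4) @ cyc 4
hop 1: (6,4) @ cyc 7  [W]
hop 2: (5,4) @ cyc 10  [W]
hop 3: (4,4) @ cyc 13  [W]
hop 4: (3,4) @ cyc 16  [W]
hop 5: (3,3) @ cyc 19  [S]
hop 6: (3,2) @ cyc 22  [S]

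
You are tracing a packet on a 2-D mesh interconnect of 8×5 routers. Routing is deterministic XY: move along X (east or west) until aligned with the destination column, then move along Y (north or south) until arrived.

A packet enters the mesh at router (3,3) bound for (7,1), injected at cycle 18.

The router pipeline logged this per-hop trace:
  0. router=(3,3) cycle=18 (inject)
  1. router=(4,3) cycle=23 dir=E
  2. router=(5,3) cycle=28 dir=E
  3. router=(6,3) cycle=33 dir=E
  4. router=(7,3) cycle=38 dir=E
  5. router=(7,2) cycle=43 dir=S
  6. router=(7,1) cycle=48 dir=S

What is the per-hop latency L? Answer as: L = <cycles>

L = 5

Δcyc across hop 0→1: 23 − 18 = 5.
That increment is L by definition: L = 5.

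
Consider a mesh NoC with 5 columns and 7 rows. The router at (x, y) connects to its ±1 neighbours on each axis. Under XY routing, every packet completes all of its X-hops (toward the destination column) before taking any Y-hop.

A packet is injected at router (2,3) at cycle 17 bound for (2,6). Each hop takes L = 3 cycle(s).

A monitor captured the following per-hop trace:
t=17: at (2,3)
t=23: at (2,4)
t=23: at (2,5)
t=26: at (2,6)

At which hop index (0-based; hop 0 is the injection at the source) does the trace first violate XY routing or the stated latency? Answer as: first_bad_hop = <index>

check 1→ d=(0,1) cyc+6: BAD: Δcyc=6≠L

first_bad_hop = 1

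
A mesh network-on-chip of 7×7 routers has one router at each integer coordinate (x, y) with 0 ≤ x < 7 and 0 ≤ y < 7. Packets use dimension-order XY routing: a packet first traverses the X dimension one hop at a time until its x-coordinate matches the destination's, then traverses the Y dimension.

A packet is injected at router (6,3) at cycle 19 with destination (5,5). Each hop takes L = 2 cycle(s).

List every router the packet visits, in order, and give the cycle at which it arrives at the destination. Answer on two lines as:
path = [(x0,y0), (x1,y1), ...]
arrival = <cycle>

#0 — 6,3 | c19
#1 — 5,3 | c21 | W
#2 — 5,4 | c23 | N
#3 — 5,5 | c25 | N

path = [(6,3), (5,3), (5,4), (5,5)]
arrival = 25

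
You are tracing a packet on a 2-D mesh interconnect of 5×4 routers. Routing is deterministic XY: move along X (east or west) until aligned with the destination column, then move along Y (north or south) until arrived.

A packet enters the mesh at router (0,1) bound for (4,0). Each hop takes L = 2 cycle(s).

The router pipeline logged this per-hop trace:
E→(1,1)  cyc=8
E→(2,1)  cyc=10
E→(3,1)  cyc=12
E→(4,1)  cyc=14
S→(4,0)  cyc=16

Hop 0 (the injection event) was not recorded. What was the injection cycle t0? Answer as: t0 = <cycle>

t0 = 6

Hop 1 reached at cycle 8; hop k is at t0 + k·L.
So t0 = 8 − 1·2 = 6.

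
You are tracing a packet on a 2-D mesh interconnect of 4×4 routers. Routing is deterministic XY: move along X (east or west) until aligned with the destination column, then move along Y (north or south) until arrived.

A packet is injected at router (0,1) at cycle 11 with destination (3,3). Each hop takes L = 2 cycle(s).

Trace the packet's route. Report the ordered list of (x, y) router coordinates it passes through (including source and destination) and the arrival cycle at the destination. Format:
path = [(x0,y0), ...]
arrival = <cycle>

hop 0: (0,1) @ cyc 11
hop 1: (1,1) @ cyc 13  [E]
hop 2: (2,1) @ cyc 15  [E]
hop 3: (3,1) @ cyc 17  [E]
hop 4: (3,2) @ cyc 19  [N]
hop 5: (3,3) @ cyc 21  [N]

path = [(0,1), (1,1), (2,1), (3,1), (3,2), (3,3)]
arrival = 21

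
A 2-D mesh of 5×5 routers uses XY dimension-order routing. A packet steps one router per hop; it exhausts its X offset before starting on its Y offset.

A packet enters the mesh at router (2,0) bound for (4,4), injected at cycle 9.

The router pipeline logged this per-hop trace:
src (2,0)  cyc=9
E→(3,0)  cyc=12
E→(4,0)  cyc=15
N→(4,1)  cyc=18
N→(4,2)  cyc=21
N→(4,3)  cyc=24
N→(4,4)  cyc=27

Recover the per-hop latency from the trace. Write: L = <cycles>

Δcyc across hop 0→1: 12 − 9 = 3.
That increment is L by definition: L = 3.

L = 3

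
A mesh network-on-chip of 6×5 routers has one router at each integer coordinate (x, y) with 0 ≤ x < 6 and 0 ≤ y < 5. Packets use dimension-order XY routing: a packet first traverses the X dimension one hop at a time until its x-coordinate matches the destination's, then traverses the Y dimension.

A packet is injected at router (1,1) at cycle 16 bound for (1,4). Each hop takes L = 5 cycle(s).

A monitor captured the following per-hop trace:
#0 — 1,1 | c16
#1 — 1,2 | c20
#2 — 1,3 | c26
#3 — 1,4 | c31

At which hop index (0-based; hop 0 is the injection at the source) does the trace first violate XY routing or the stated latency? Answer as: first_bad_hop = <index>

first_bad_hop = 1

check 1→ d=(0,1) cyc+4: BAD: Δcyc=4≠L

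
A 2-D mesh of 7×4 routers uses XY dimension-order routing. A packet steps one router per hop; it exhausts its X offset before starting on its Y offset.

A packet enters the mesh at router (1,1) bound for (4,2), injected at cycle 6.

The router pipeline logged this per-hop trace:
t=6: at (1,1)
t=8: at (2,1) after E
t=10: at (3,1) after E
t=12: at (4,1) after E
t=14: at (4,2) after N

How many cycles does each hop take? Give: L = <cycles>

From hop 0 (6) to hop 1 (8): +2 cycles.
Per-hop latency L = Δcyc = 2.

L = 2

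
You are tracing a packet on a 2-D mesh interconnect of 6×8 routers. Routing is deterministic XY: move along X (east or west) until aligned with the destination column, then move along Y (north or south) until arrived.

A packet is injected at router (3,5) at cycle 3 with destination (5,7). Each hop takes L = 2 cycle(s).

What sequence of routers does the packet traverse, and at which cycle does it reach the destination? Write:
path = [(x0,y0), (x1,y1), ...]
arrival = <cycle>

path = [(3,5), (4,5), (5,5), (5,6), (5,7)]
arrival = 11

src (3,5)  cyc=3
E→(4,5)  cyc=5
E→(5,5)  cyc=7
N→(5,6)  cyc=9
N→(5,7)  cyc=11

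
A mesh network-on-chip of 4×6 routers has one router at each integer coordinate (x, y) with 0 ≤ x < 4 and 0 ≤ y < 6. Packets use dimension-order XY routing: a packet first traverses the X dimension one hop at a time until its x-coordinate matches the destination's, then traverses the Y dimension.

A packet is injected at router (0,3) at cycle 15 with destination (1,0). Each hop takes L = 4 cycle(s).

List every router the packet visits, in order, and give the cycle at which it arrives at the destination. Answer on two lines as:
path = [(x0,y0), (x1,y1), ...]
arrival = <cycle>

t=15: at (0,3)
t=19: at (1,3) after E
t=23: at (1,2) after S
t=27: at (1,1) after S
t=31: at (1,0) after S

path = [(0,3), (1,3), (1,2), (1,1), (1,0)]
arrival = 31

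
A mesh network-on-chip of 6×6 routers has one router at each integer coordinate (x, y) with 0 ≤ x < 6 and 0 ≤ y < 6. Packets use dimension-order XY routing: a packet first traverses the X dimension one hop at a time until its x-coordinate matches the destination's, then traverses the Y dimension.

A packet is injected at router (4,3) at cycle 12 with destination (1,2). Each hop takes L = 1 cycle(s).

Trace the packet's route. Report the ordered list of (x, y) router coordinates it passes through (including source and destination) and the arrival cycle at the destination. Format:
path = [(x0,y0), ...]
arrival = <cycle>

path = [(4,3), (3,3), (2,3), (1,3), (1,2)]
arrival = 16

src (4,3)  cyc=12
W→(3,3)  cyc=13
W→(2,3)  cyc=14
W→(1,3)  cyc=15
S→(1,2)  cyc=16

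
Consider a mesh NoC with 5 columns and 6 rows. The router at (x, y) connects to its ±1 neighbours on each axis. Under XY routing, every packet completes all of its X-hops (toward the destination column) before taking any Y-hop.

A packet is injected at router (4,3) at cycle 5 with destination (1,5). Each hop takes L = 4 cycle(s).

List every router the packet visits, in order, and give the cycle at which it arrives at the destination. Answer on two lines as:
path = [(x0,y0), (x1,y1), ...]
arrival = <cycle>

hop 0: (4,3) @ cyc 5
hop 1: (3,3) @ cyc 9  [W]
hop 2: (2,3) @ cyc 13  [W]
hop 3: (1,3) @ cyc 17  [W]
hop 4: (1,4) @ cyc 21  [N]
hop 5: (1,5) @ cyc 25  [N]

path = [(4,3), (3,3), (2,3), (1,3), (1,4), (1,5)]
arrival = 25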